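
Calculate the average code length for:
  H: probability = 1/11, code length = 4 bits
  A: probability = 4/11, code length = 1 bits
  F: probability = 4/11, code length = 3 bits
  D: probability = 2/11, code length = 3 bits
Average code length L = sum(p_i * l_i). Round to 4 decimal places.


Weighted contributions p_i * l_i:
  H: (1/11) * 4 = 4/11
  A: (4/11) * 1 = 4/11
  F: (4/11) * 3 = 12/11
  D: (2/11) * 3 = 6/11
Sum = (4 + 4 + 12 + 6)/11 = 26/11

L = 26/11 = 2.3636 bits/symbol


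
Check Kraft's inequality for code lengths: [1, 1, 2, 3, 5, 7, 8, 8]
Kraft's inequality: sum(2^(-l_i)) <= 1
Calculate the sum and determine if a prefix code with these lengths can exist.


Sum = 2^(-1) + 2^(-1) + 2^(-2) + 2^(-3) + 2^(-5) + 2^(-7) + 2^(-8) + 2^(-8)
    = 0.5 + 0.5 + 0.25 + 0.125 + 0.03125 + 0.0078125 + 0.00390625 + 0.00390625
    = 364/256 = 1.421875
Since 1.421875 > 1, Kraft's inequality is NOT satisfied.
A prefix code with these lengths CANNOT exist.

Kraft sum = 1.421875. Not satisfied.


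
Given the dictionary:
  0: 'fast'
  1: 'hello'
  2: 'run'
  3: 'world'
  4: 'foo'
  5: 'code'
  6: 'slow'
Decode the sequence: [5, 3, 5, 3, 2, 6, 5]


Look up each index in the dictionary:
  5 -> 'code'
  3 -> 'world'
  5 -> 'code'
  3 -> 'world'
  2 -> 'run'
  6 -> 'slow'
  5 -> 'code'

Decoded: "code world code world run slow code"


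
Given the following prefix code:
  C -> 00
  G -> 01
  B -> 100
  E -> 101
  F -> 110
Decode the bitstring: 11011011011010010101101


Decoding step by step:
Bits 110 -> F
Bits 110 -> F
Bits 110 -> F
Bits 110 -> F
Bits 100 -> B
Bits 101 -> E
Bits 01 -> G
Bits 101 -> E


Decoded message: FFFFBEGE


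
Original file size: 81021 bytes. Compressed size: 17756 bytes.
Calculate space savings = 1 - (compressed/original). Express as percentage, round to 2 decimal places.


ratio = compressed/original = 17756/81021 = 0.219153
savings = 1 - ratio = 1 - 0.219153 = 0.780847
as a percentage: 0.780847 * 100 = 78.08%

Space savings = 1 - 17756/81021 = 78.08%


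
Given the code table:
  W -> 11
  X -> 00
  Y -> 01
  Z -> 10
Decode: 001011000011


Decoding:
00 -> X
10 -> Z
11 -> W
00 -> X
00 -> X
11 -> W


Result: XZWXXW


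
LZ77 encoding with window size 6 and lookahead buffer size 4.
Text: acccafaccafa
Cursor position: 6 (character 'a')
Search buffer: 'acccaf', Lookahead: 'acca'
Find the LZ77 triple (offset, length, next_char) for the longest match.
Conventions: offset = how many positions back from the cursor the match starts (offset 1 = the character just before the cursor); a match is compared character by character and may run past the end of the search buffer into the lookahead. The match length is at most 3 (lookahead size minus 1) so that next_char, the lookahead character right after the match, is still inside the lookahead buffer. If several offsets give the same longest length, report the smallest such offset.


Try each offset into the search buffer:
  offset=1 (pos 5, char 'f'): match length 0
  offset=2 (pos 4, char 'a'): match length 1
  offset=3 (pos 3, char 'c'): match length 0
  offset=4 (pos 2, char 'c'): match length 0
  offset=5 (pos 1, char 'c'): match length 0
  offset=6 (pos 0, char 'a'): match length 3
Longest match has length 3 at offset 6.
next_char = character at position 6 + 3 = 9 -> 'a'

Best match: offset=6, length=3 (matching 'acc' starting at position 0)
LZ77 triple: (6, 3, 'a')


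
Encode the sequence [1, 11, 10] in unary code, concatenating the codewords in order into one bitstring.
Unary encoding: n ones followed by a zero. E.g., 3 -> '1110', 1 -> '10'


Encode each number as n ones followed by a terminating 0:
  1 -> 10 (2 bits)
  11 -> 111111111110 (12 bits)
  10 -> 11111111110 (11 bits)
Total length = 2 + 12 + 11 = 25 bits.

Unary([1, 11, 10]) = 1011111111111011111111110 (25 bits)


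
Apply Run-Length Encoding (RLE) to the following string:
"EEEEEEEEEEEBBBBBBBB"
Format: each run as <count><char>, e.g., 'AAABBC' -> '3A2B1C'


Scanning runs left to right:
  i=0: run of 'E' x 11 -> '11E'
  i=11: run of 'B' x 8 -> '8B'

RLE = 11E8B


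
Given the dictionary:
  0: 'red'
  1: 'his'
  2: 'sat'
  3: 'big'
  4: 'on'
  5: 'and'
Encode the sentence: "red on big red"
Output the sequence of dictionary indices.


Look up each word in the dictionary:
  'red' -> 0
  'on' -> 4
  'big' -> 3
  'red' -> 0

Encoded: [0, 4, 3, 0]


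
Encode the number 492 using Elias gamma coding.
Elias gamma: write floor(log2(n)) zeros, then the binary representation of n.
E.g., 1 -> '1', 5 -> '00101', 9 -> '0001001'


num_bits = floor(log2(492)) + 1 = 9
leading_zeros = num_bits - 1 = 8
binary(492) = 111101100

Elias gamma(492) = '00000000' + '111101100' = 00000000111101100 (17 bits)


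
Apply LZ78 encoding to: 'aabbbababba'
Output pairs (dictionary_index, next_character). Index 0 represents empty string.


LZ78 encoding steps:
Dictionary: {0: ''}
Step 1: w='' (idx 0), next='a' -> output (0, 'a'), add 'a' as idx 1
Step 2: w='a' (idx 1), next='b' -> output (1, 'b'), add 'ab' as idx 2
Step 3: w='' (idx 0), next='b' -> output (0, 'b'), add 'b' as idx 3
Step 4: w='b' (idx 3), next='a' -> output (3, 'a'), add 'ba' as idx 4
Step 5: w='ba' (idx 4), next='b' -> output (4, 'b'), add 'bab' as idx 5
Step 6: w='ba' (idx 4), end of input -> output (4, '')


Encoded: [(0, 'a'), (1, 'b'), (0, 'b'), (3, 'a'), (4, 'b'), (4, '')]


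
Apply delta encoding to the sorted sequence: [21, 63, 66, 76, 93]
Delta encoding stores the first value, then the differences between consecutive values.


First value: 21
Deltas:
  63 - 21 = 42
  66 - 63 = 3
  76 - 66 = 10
  93 - 76 = 17


Delta encoded: [21, 42, 3, 10, 17]


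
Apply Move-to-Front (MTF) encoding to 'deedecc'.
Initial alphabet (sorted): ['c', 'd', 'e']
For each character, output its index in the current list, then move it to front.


MTF encoding:
'd': index 1 in ['c', 'd', 'e'] -> ['d', 'c', 'e']
'e': index 2 in ['d', 'c', 'e'] -> ['e', 'd', 'c']
'e': index 0 in ['e', 'd', 'c'] -> ['e', 'd', 'c']
'd': index 1 in ['e', 'd', 'c'] -> ['d', 'e', 'c']
'e': index 1 in ['d', 'e', 'c'] -> ['e', 'd', 'c']
'c': index 2 in ['e', 'd', 'c'] -> ['c', 'e', 'd']
'c': index 0 in ['c', 'e', 'd'] -> ['c', 'e', 'd']


Output: [1, 2, 0, 1, 1, 2, 0]


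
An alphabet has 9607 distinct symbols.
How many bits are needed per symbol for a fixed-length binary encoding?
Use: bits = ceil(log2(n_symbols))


log2(9607) = 13.2299
Bracket: 2^13 = 8192 < 9607 <= 2^14 = 16384
So ceil(log2(9607)) = 14

bits = ceil(log2(9607)) = ceil(13.2299) = 14 bits


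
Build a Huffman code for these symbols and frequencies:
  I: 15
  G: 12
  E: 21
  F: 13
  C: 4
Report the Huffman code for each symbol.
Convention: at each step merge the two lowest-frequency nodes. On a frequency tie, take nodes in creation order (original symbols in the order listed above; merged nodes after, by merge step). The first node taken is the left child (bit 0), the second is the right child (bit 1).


Huffman tree construction:
Step 1: Merge C(4) + G(12) = 16
Step 2: Merge F(13) + I(15) = 28
Step 3: Merge (C+G)(16) + E(21) = 37
Step 4: Merge (F+I)(28) + ((C+G)+E)(37) = 65
Read each symbol's code off the tree from the root (left child = 0, right child = 1).

Codes:
  I: 01 (length 2)
  G: 101 (length 3)
  E: 11 (length 2)
  F: 00 (length 2)
  C: 100 (length 3)
Average code length: 146/65 = 2.2462 bits/symbol


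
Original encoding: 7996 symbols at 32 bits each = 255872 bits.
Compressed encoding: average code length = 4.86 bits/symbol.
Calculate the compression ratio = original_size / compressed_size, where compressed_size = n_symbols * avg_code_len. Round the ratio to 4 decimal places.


original_size = n_symbols * orig_bits = 7996 * 32 = 255872 bits
compressed_size = n_symbols * avg_code_len = 7996 * 4.86 = 38860.56 bits
ratio = original_size / compressed_size = 255872 / 38860.56 = 6.5844

Compression ratio = 6.5844


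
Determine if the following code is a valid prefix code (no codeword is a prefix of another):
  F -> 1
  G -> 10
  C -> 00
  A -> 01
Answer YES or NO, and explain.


Checking each pair (does one codeword prefix another?):
  F='1' vs G='10': prefix -- VIOLATION

NO -- this is NOT a valid prefix code. F (1) is a prefix of G (10).


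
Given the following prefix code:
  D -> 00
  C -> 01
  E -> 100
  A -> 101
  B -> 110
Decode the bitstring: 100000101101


Decoding step by step:
Bits 100 -> E
Bits 00 -> D
Bits 01 -> C
Bits 01 -> C
Bits 101 -> A


Decoded message: EDCCA


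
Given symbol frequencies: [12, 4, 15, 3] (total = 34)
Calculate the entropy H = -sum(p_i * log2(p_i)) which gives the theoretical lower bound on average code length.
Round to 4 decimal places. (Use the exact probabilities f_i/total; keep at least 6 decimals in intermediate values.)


Per-symbol terms -p_i * log2(p_i) with p_i = f_i/34:
  p = 12/34 = 0.352941: log2(p) = -1.502500, -p*log2(p) = 0.530294
  p = 4/34 = 0.117647: log2(p) = -3.087463, -p*log2(p) = 0.363231
  p = 15/34 = 0.441176: log2(p) = -1.180572, -p*log2(p) = 0.520841
  p = 3/34 = 0.088235: log2(p) = -3.502500, -p*log2(p) = 0.309044
H = 0.530294 + 0.363231 + 0.520841 + 0.309044 = 1.723410

H = 1.7234 bits/symbol


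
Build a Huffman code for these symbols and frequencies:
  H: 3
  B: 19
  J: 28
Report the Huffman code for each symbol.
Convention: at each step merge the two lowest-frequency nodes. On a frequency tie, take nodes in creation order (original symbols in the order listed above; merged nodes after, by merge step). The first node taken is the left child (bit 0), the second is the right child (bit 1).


Huffman tree construction:
Step 1: Merge H(3) + B(19) = 22
Step 2: Merge (H+B)(22) + J(28) = 50
Read each symbol's code off the tree from the root (left child = 0, right child = 1).

Codes:
  H: 00 (length 2)
  B: 01 (length 2)
  J: 1 (length 1)
Average code length: 72/50 = 1.4400 bits/symbol


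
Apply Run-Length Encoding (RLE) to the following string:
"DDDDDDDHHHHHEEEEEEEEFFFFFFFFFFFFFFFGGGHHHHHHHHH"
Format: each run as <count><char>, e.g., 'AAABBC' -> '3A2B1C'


Scanning runs left to right:
  i=0: run of 'D' x 7 -> '7D'
  i=7: run of 'H' x 5 -> '5H'
  i=12: run of 'E' x 8 -> '8E'
  i=20: run of 'F' x 15 -> '15F'
  i=35: run of 'G' x 3 -> '3G'
  i=38: run of 'H' x 9 -> '9H'

RLE = 7D5H8E15F3G9H


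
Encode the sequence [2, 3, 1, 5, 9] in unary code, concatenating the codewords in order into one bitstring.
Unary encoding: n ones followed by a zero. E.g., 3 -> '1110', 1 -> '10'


Encode each number as n ones followed by a terminating 0:
  2 -> 110 (3 bits)
  3 -> 1110 (4 bits)
  1 -> 10 (2 bits)
  5 -> 111110 (6 bits)
  9 -> 1111111110 (10 bits)
Total length = 3 + 4 + 2 + 6 + 10 = 25 bits.

Unary([2, 3, 1, 5, 9]) = 1101110101111101111111110 (25 bits)


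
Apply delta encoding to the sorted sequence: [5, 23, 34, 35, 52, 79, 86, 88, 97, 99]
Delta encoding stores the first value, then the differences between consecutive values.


First value: 5
Deltas:
  23 - 5 = 18
  34 - 23 = 11
  35 - 34 = 1
  52 - 35 = 17
  79 - 52 = 27
  86 - 79 = 7
  88 - 86 = 2
  97 - 88 = 9
  99 - 97 = 2


Delta encoded: [5, 18, 11, 1, 17, 27, 7, 2, 9, 2]


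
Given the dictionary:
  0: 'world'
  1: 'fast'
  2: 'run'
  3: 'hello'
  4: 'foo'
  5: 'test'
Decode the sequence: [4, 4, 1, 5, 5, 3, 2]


Look up each index in the dictionary:
  4 -> 'foo'
  4 -> 'foo'
  1 -> 'fast'
  5 -> 'test'
  5 -> 'test'
  3 -> 'hello'
  2 -> 'run'

Decoded: "foo foo fast test test hello run"


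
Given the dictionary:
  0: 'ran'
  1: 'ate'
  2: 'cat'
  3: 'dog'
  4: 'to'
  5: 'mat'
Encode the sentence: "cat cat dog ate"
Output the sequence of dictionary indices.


Look up each word in the dictionary:
  'cat' -> 2
  'cat' -> 2
  'dog' -> 3
  'ate' -> 1

Encoded: [2, 2, 3, 1]


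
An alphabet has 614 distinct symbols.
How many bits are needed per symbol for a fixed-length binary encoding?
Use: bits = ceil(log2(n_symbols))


log2(614) = 9.2621
Bracket: 2^9 = 512 < 614 <= 2^10 = 1024
So ceil(log2(614)) = 10

bits = ceil(log2(614)) = ceil(9.2621) = 10 bits


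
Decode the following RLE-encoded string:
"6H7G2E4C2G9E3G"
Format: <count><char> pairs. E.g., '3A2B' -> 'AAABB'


Expanding each <count><char> pair:
  6H -> 'HHHHHH'
  7G -> 'GGGGGGG'
  2E -> 'EE'
  4C -> 'CCCC'
  2G -> 'GG'
  9E -> 'EEEEEEEEE'
  3G -> 'GGG'

Decoded = HHHHHHGGGGGGGEECCCCGGEEEEEEEEEGGG


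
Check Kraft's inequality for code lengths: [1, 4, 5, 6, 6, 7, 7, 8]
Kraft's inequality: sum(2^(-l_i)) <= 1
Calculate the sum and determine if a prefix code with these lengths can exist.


Sum = 2^(-1) + 2^(-4) + 2^(-5) + 2^(-6) + 2^(-6) + 2^(-7) + 2^(-7) + 2^(-8)
    = 0.5 + 0.0625 + 0.03125 + 0.015625 + 0.015625 + 0.0078125 + 0.0078125 + 0.00390625
    = 165/256 = 0.64453125
Since 0.64453125 <= 1, Kraft's inequality IS satisfied.
A prefix code with these lengths CAN exist.

Kraft sum = 0.64453125. Satisfied.


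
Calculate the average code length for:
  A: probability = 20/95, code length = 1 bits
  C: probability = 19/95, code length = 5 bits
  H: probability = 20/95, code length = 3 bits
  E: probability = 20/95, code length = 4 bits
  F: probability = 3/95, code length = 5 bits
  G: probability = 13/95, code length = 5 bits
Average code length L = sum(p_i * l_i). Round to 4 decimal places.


Weighted contributions p_i * l_i:
  A: (20/95) * 1 = 20/95
  C: (19/95) * 5 = 95/95
  H: (20/95) * 3 = 60/95
  E: (20/95) * 4 = 80/95
  F: (3/95) * 5 = 15/95
  G: (13/95) * 5 = 65/95
Sum = (20 + 95 + 60 + 80 + 15 + 65)/95 = 335/95

L = 335/95 = 3.5263 bits/symbol


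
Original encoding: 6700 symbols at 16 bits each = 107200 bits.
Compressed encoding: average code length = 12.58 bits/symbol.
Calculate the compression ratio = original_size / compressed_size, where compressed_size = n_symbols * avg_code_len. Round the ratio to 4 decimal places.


original_size = n_symbols * orig_bits = 6700 * 16 = 107200 bits
compressed_size = n_symbols * avg_code_len = 6700 * 12.58 = 84286.0 bits
ratio = original_size / compressed_size = 107200 / 84286.0 = 1.2719

Compression ratio = 1.2719


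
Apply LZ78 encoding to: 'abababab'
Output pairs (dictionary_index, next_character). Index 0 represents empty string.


LZ78 encoding steps:
Dictionary: {0: ''}
Step 1: w='' (idx 0), next='a' -> output (0, 'a'), add 'a' as idx 1
Step 2: w='' (idx 0), next='b' -> output (0, 'b'), add 'b' as idx 2
Step 3: w='a' (idx 1), next='b' -> output (1, 'b'), add 'ab' as idx 3
Step 4: w='ab' (idx 3), next='a' -> output (3, 'a'), add 'aba' as idx 4
Step 5: w='b' (idx 2), end of input -> output (2, '')


Encoded: [(0, 'a'), (0, 'b'), (1, 'b'), (3, 'a'), (2, '')]


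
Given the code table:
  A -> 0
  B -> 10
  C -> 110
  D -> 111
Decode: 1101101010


Decoding:
110 -> C
110 -> C
10 -> B
10 -> B


Result: CCBB


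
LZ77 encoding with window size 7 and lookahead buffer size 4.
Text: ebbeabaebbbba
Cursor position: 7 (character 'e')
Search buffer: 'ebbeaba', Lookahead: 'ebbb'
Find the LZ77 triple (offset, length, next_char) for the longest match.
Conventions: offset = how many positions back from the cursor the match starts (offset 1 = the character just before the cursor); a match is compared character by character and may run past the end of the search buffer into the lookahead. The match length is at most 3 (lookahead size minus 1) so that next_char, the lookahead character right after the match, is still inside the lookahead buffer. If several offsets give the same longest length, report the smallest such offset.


Try each offset into the search buffer:
  offset=1 (pos 6, char 'a'): match length 0
  offset=2 (pos 5, char 'b'): match length 0
  offset=3 (pos 4, char 'a'): match length 0
  offset=4 (pos 3, char 'e'): match length 1
  offset=5 (pos 2, char 'b'): match length 0
  offset=6 (pos 1, char 'b'): match length 0
  offset=7 (pos 0, char 'e'): match length 3
Longest match has length 3 at offset 7.
next_char = character at position 7 + 3 = 10 -> 'b'

Best match: offset=7, length=3 (matching 'ebb' starting at position 0)
LZ77 triple: (7, 3, 'b')


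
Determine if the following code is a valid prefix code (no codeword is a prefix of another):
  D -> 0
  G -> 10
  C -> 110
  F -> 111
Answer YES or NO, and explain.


Checking each pair (does one codeword prefix another?):
  D='0' vs G='10': no prefix
  D='0' vs C='110': no prefix
  D='0' vs F='111': no prefix
  G='10' vs D='0': no prefix
  G='10' vs C='110': no prefix
  G='10' vs F='111': no prefix
  C='110' vs D='0': no prefix
  C='110' vs G='10': no prefix
  C='110' vs F='111': no prefix
  F='111' vs D='0': no prefix
  F='111' vs G='10': no prefix
  F='111' vs C='110': no prefix
No violation found over all pairs.

YES -- this is a valid prefix code. No codeword is a prefix of any other codeword.


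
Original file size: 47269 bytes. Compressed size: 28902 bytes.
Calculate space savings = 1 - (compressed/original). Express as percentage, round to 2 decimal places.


ratio = compressed/original = 28902/47269 = 0.611437
savings = 1 - ratio = 1 - 0.611437 = 0.388563
as a percentage: 0.388563 * 100 = 38.86%

Space savings = 1 - 28902/47269 = 38.86%


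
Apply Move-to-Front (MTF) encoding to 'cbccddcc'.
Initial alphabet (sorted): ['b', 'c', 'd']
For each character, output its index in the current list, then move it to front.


MTF encoding:
'c': index 1 in ['b', 'c', 'd'] -> ['c', 'b', 'd']
'b': index 1 in ['c', 'b', 'd'] -> ['b', 'c', 'd']
'c': index 1 in ['b', 'c', 'd'] -> ['c', 'b', 'd']
'c': index 0 in ['c', 'b', 'd'] -> ['c', 'b', 'd']
'd': index 2 in ['c', 'b', 'd'] -> ['d', 'c', 'b']
'd': index 0 in ['d', 'c', 'b'] -> ['d', 'c', 'b']
'c': index 1 in ['d', 'c', 'b'] -> ['c', 'd', 'b']
'c': index 0 in ['c', 'd', 'b'] -> ['c', 'd', 'b']


Output: [1, 1, 1, 0, 2, 0, 1, 0]


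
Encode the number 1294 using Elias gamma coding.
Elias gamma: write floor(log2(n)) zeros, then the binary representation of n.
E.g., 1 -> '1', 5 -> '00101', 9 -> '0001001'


num_bits = floor(log2(1294)) + 1 = 11
leading_zeros = num_bits - 1 = 10
binary(1294) = 10100001110

Elias gamma(1294) = '0000000000' + '10100001110' = 000000000010100001110 (21 bits)


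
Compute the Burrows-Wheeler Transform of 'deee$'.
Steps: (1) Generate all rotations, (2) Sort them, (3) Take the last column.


Rotations (sorted):
  0: $deee -> last char: e
  1: deee$ -> last char: $
  2: e$dee -> last char: e
  3: ee$de -> last char: e
  4: eee$d -> last char: d


BWT = e$eed


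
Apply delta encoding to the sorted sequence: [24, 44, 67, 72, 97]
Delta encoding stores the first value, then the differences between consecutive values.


First value: 24
Deltas:
  44 - 24 = 20
  67 - 44 = 23
  72 - 67 = 5
  97 - 72 = 25


Delta encoded: [24, 20, 23, 5, 25]


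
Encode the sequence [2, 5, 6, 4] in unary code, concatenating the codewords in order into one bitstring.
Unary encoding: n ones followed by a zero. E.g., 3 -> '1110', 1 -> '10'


Encode each number as n ones followed by a terminating 0:
  2 -> 110 (3 bits)
  5 -> 111110 (6 bits)
  6 -> 1111110 (7 bits)
  4 -> 11110 (5 bits)
Total length = 3 + 6 + 7 + 5 = 21 bits.

Unary([2, 5, 6, 4]) = 110111110111111011110 (21 bits)


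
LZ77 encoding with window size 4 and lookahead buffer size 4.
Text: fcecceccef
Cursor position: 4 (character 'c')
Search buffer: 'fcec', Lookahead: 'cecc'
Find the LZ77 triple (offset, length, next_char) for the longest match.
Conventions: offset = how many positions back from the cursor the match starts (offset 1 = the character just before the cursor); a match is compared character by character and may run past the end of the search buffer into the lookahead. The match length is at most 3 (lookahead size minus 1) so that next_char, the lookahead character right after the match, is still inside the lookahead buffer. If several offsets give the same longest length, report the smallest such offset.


Try each offset into the search buffer:
  offset=1 (pos 3, char 'c'): match length 1
  offset=2 (pos 2, char 'e'): match length 0
  offset=3 (pos 1, char 'c'): match length 3
  offset=4 (pos 0, char 'f'): match length 0
Longest match has length 3 at offset 3.
next_char = character at position 4 + 3 = 7 -> 'c'

Best match: offset=3, length=3 (matching 'cec' starting at position 1)
LZ77 triple: (3, 3, 'c')


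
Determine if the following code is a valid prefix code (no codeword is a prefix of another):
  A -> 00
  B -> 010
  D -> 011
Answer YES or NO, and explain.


Checking each pair (does one codeword prefix another?):
  A='00' vs B='010': no prefix
  A='00' vs D='011': no prefix
  B='010' vs A='00': no prefix
  B='010' vs D='011': no prefix
  D='011' vs A='00': no prefix
  D='011' vs B='010': no prefix
No violation found over all pairs.

YES -- this is a valid prefix code. No codeword is a prefix of any other codeword.


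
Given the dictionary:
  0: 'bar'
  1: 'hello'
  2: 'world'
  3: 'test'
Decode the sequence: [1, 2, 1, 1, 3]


Look up each index in the dictionary:
  1 -> 'hello'
  2 -> 'world'
  1 -> 'hello'
  1 -> 'hello'
  3 -> 'test'

Decoded: "hello world hello hello test"


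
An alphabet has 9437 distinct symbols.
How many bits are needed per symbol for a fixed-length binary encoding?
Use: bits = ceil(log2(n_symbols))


log2(9437) = 13.2041
Bracket: 2^13 = 8192 < 9437 <= 2^14 = 16384
So ceil(log2(9437)) = 14

bits = ceil(log2(9437)) = ceil(13.2041) = 14 bits


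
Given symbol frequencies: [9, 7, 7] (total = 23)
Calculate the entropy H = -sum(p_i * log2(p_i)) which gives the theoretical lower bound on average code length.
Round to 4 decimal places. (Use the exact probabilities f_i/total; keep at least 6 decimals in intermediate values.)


Per-symbol terms -p_i * log2(p_i) with p_i = f_i/23:
  p = 9/23 = 0.391304: log2(p) = -1.353637, -p*log2(p) = 0.529684
  p = 7/23 = 0.304348: log2(p) = -1.716207, -p*log2(p) = 0.522324
  p = 7/23 = 0.304348: log2(p) = -1.716207, -p*log2(p) = 0.522324
H = 0.529684 + 0.522324 + 0.522324 = 1.574332

H = 1.5743 bits/symbol


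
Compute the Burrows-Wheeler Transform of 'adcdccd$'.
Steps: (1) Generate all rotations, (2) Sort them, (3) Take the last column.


Rotations (sorted):
  0: $adcdccd -> last char: d
  1: adcdccd$ -> last char: $
  2: ccd$adcd -> last char: d
  3: cd$adcdc -> last char: c
  4: cdccd$ad -> last char: d
  5: d$adcdcc -> last char: c
  6: dccd$adc -> last char: c
  7: dcdccd$a -> last char: a


BWT = d$dcdcca


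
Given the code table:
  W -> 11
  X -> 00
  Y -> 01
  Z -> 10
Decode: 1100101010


Decoding:
11 -> W
00 -> X
10 -> Z
10 -> Z
10 -> Z


Result: WXZZZ


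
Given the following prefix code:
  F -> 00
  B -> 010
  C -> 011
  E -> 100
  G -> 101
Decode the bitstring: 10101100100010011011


Decoding step by step:
Bits 101 -> G
Bits 011 -> C
Bits 00 -> F
Bits 100 -> E
Bits 010 -> B
Bits 011 -> C
Bits 011 -> C


Decoded message: GCFEBCC


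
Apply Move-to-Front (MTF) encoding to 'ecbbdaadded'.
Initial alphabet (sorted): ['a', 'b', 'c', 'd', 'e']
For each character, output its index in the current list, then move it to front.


MTF encoding:
'e': index 4 in ['a', 'b', 'c', 'd', 'e'] -> ['e', 'a', 'b', 'c', 'd']
'c': index 3 in ['e', 'a', 'b', 'c', 'd'] -> ['c', 'e', 'a', 'b', 'd']
'b': index 3 in ['c', 'e', 'a', 'b', 'd'] -> ['b', 'c', 'e', 'a', 'd']
'b': index 0 in ['b', 'c', 'e', 'a', 'd'] -> ['b', 'c', 'e', 'a', 'd']
'd': index 4 in ['b', 'c', 'e', 'a', 'd'] -> ['d', 'b', 'c', 'e', 'a']
'a': index 4 in ['d', 'b', 'c', 'e', 'a'] -> ['a', 'd', 'b', 'c', 'e']
'a': index 0 in ['a', 'd', 'b', 'c', 'e'] -> ['a', 'd', 'b', 'c', 'e']
'd': index 1 in ['a', 'd', 'b', 'c', 'e'] -> ['d', 'a', 'b', 'c', 'e']
'd': index 0 in ['d', 'a', 'b', 'c', 'e'] -> ['d', 'a', 'b', 'c', 'e']
'e': index 4 in ['d', 'a', 'b', 'c', 'e'] -> ['e', 'd', 'a', 'b', 'c']
'd': index 1 in ['e', 'd', 'a', 'b', 'c'] -> ['d', 'e', 'a', 'b', 'c']


Output: [4, 3, 3, 0, 4, 4, 0, 1, 0, 4, 1]


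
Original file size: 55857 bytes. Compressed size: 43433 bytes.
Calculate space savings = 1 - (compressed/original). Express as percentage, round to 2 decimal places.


ratio = compressed/original = 43433/55857 = 0.777575
savings = 1 - ratio = 1 - 0.777575 = 0.222425
as a percentage: 0.222425 * 100 = 22.24%

Space savings = 1 - 43433/55857 = 22.24%


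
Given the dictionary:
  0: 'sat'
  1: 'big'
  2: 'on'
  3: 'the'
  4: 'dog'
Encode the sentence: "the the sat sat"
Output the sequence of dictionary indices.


Look up each word in the dictionary:
  'the' -> 3
  'the' -> 3
  'sat' -> 0
  'sat' -> 0

Encoded: [3, 3, 0, 0]


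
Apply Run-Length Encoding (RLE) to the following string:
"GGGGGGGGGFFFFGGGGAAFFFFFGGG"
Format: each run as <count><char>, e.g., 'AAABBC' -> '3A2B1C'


Scanning runs left to right:
  i=0: run of 'G' x 9 -> '9G'
  i=9: run of 'F' x 4 -> '4F'
  i=13: run of 'G' x 4 -> '4G'
  i=17: run of 'A' x 2 -> '2A'
  i=19: run of 'F' x 5 -> '5F'
  i=24: run of 'G' x 3 -> '3G'

RLE = 9G4F4G2A5F3G


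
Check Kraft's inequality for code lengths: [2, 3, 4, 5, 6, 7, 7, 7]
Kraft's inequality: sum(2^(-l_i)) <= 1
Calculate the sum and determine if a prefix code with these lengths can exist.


Sum = 2^(-2) + 2^(-3) + 2^(-4) + 2^(-5) + 2^(-6) + 2^(-7) + 2^(-7) + 2^(-7)
    = 0.25 + 0.125 + 0.0625 + 0.03125 + 0.015625 + 0.0078125 + 0.0078125 + 0.0078125
    = 65/128 = 0.5078125
Since 0.5078125 <= 1, Kraft's inequality IS satisfied.
A prefix code with these lengths CAN exist.

Kraft sum = 0.5078125. Satisfied.


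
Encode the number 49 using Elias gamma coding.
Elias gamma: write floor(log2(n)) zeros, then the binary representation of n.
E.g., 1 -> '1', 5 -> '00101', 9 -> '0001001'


num_bits = floor(log2(49)) + 1 = 6
leading_zeros = num_bits - 1 = 5
binary(49) = 110001

Elias gamma(49) = '00000' + '110001' = 00000110001 (11 bits)


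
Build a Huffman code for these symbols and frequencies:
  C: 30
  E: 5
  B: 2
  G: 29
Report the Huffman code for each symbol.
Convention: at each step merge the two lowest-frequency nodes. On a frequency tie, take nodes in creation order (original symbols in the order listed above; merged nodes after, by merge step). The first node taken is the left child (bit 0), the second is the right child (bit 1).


Huffman tree construction:
Step 1: Merge B(2) + E(5) = 7
Step 2: Merge (B+E)(7) + G(29) = 36
Step 3: Merge C(30) + ((B+E)+G)(36) = 66
Read each symbol's code off the tree from the root (left child = 0, right child = 1).

Codes:
  C: 0 (length 1)
  E: 101 (length 3)
  B: 100 (length 3)
  G: 11 (length 2)
Average code length: 109/66 = 1.6515 bits/symbol


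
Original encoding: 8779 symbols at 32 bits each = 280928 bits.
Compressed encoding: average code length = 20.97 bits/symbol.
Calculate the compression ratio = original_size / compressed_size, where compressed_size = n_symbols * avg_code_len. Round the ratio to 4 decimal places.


original_size = n_symbols * orig_bits = 8779 * 32 = 280928 bits
compressed_size = n_symbols * avg_code_len = 8779 * 20.97 = 184095.63 bits
ratio = original_size / compressed_size = 280928 / 184095.63 = 1.526

Compression ratio = 1.526


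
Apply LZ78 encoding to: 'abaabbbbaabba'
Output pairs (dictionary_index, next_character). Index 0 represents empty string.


LZ78 encoding steps:
Dictionary: {0: ''}
Step 1: w='' (idx 0), next='a' -> output (0, 'a'), add 'a' as idx 1
Step 2: w='' (idx 0), next='b' -> output (0, 'b'), add 'b' as idx 2
Step 3: w='a' (idx 1), next='a' -> output (1, 'a'), add 'aa' as idx 3
Step 4: w='b' (idx 2), next='b' -> output (2, 'b'), add 'bb' as idx 4
Step 5: w='bb' (idx 4), next='a' -> output (4, 'a'), add 'bba' as idx 5
Step 6: w='a' (idx 1), next='b' -> output (1, 'b'), add 'ab' as idx 6
Step 7: w='b' (idx 2), next='a' -> output (2, 'a'), add 'ba' as idx 7


Encoded: [(0, 'a'), (0, 'b'), (1, 'a'), (2, 'b'), (4, 'a'), (1, 'b'), (2, 'a')]


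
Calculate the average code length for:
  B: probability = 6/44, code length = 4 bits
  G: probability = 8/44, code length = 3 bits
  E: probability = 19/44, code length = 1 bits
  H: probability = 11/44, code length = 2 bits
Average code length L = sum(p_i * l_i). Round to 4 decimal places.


Weighted contributions p_i * l_i:
  B: (6/44) * 4 = 24/44
  G: (8/44) * 3 = 24/44
  E: (19/44) * 1 = 19/44
  H: (11/44) * 2 = 22/44
Sum = (24 + 24 + 19 + 22)/44 = 89/44

L = 89/44 = 2.0227 bits/symbol


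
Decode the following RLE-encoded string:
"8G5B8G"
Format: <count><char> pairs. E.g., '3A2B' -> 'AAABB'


Expanding each <count><char> pair:
  8G -> 'GGGGGGGG'
  5B -> 'BBBBB'
  8G -> 'GGGGGGGG'

Decoded = GGGGGGGGBBBBBGGGGGGGG


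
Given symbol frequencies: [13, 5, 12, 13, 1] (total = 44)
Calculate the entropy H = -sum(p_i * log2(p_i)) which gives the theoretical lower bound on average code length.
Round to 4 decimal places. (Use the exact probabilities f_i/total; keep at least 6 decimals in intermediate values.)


Per-symbol terms -p_i * log2(p_i) with p_i = f_i/44:
  p = 13/44 = 0.295455: log2(p) = -1.758992, -p*log2(p) = 0.519702
  p = 5/44 = 0.113636: log2(p) = -3.137504, -p*log2(p) = 0.356534
  p = 12/44 = 0.272727: log2(p) = -1.874469, -p*log2(p) = 0.511219
  p = 13/44 = 0.295455: log2(p) = -1.758992, -p*log2(p) = 0.519702
  p = 1/44 = 0.022727: log2(p) = -5.459432, -p*log2(p) = 0.124078
H = 0.519702 + 0.356534 + 0.511219 + 0.519702 + 0.124078 = 2.031235

H = 2.0312 bits/symbol


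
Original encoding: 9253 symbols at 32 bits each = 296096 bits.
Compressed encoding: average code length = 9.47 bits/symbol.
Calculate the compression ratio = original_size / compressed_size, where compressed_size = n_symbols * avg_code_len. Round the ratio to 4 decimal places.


original_size = n_symbols * orig_bits = 9253 * 32 = 296096 bits
compressed_size = n_symbols * avg_code_len = 9253 * 9.47 = 87625.91 bits
ratio = original_size / compressed_size = 296096 / 87625.91 = 3.3791

Compression ratio = 3.3791


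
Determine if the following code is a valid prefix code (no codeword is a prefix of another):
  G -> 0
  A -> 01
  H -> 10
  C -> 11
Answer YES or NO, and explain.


Checking each pair (does one codeword prefix another?):
  G='0' vs A='01': prefix -- VIOLATION

NO -- this is NOT a valid prefix code. G (0) is a prefix of A (01).


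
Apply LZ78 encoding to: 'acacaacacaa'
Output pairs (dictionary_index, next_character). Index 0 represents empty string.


LZ78 encoding steps:
Dictionary: {0: ''}
Step 1: w='' (idx 0), next='a' -> output (0, 'a'), add 'a' as idx 1
Step 2: w='' (idx 0), next='c' -> output (0, 'c'), add 'c' as idx 2
Step 3: w='a' (idx 1), next='c' -> output (1, 'c'), add 'ac' as idx 3
Step 4: w='a' (idx 1), next='a' -> output (1, 'a'), add 'aa' as idx 4
Step 5: w='c' (idx 2), next='a' -> output (2, 'a'), add 'ca' as idx 5
Step 6: w='ca' (idx 5), next='a' -> output (5, 'a'), add 'caa' as idx 6


Encoded: [(0, 'a'), (0, 'c'), (1, 'c'), (1, 'a'), (2, 'a'), (5, 'a')]


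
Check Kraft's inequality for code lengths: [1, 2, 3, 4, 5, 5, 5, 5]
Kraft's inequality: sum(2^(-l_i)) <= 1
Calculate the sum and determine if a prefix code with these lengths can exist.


Sum = 2^(-1) + 2^(-2) + 2^(-3) + 2^(-4) + 2^(-5) + 2^(-5) + 2^(-5) + 2^(-5)
    = 0.5 + 0.25 + 0.125 + 0.0625 + 0.03125 + 0.03125 + 0.03125 + 0.03125
    = 34/32 = 1.0625
Since 1.0625 > 1, Kraft's inequality is NOT satisfied.
A prefix code with these lengths CANNOT exist.

Kraft sum = 1.0625. Not satisfied.


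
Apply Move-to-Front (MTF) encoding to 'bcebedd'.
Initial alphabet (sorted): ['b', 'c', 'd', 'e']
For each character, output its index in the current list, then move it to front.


MTF encoding:
'b': index 0 in ['b', 'c', 'd', 'e'] -> ['b', 'c', 'd', 'e']
'c': index 1 in ['b', 'c', 'd', 'e'] -> ['c', 'b', 'd', 'e']
'e': index 3 in ['c', 'b', 'd', 'e'] -> ['e', 'c', 'b', 'd']
'b': index 2 in ['e', 'c', 'b', 'd'] -> ['b', 'e', 'c', 'd']
'e': index 1 in ['b', 'e', 'c', 'd'] -> ['e', 'b', 'c', 'd']
'd': index 3 in ['e', 'b', 'c', 'd'] -> ['d', 'e', 'b', 'c']
'd': index 0 in ['d', 'e', 'b', 'c'] -> ['d', 'e', 'b', 'c']


Output: [0, 1, 3, 2, 1, 3, 0]


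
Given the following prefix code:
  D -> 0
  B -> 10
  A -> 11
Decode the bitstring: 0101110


Decoding step by step:
Bits 0 -> D
Bits 10 -> B
Bits 11 -> A
Bits 10 -> B


Decoded message: DBAB


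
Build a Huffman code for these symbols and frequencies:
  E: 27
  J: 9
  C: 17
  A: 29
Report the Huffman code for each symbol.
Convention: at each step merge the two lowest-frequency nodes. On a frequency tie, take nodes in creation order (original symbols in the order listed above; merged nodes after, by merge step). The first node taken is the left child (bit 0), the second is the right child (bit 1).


Huffman tree construction:
Step 1: Merge J(9) + C(17) = 26
Step 2: Merge (J+C)(26) + E(27) = 53
Step 3: Merge A(29) + ((J+C)+E)(53) = 82
Read each symbol's code off the tree from the root (left child = 0, right child = 1).

Codes:
  E: 11 (length 2)
  J: 100 (length 3)
  C: 101 (length 3)
  A: 0 (length 1)
Average code length: 161/82 = 1.9634 bits/symbol


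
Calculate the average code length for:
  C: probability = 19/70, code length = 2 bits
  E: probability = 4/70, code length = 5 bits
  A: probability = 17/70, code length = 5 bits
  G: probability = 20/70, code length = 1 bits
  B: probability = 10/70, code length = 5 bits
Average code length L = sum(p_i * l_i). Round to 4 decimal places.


Weighted contributions p_i * l_i:
  C: (19/70) * 2 = 38/70
  E: (4/70) * 5 = 20/70
  A: (17/70) * 5 = 85/70
  G: (20/70) * 1 = 20/70
  B: (10/70) * 5 = 50/70
Sum = (38 + 20 + 85 + 20 + 50)/70 = 213/70

L = 213/70 = 3.0429 bits/symbol


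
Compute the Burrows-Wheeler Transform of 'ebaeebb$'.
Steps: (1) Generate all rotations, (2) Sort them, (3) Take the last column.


Rotations (sorted):
  0: $ebaeebb -> last char: b
  1: aeebb$eb -> last char: b
  2: b$ebaeeb -> last char: b
  3: baeebb$e -> last char: e
  4: bb$ebaee -> last char: e
  5: ebaeebb$ -> last char: $
  6: ebb$ebae -> last char: e
  7: eebb$eba -> last char: a


BWT = bbbee$ea


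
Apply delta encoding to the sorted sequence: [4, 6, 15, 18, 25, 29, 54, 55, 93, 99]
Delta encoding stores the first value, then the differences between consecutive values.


First value: 4
Deltas:
  6 - 4 = 2
  15 - 6 = 9
  18 - 15 = 3
  25 - 18 = 7
  29 - 25 = 4
  54 - 29 = 25
  55 - 54 = 1
  93 - 55 = 38
  99 - 93 = 6


Delta encoded: [4, 2, 9, 3, 7, 4, 25, 1, 38, 6]


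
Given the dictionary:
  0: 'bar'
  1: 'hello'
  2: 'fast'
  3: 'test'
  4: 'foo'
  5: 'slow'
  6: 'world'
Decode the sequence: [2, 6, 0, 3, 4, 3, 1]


Look up each index in the dictionary:
  2 -> 'fast'
  6 -> 'world'
  0 -> 'bar'
  3 -> 'test'
  4 -> 'foo'
  3 -> 'test'
  1 -> 'hello'

Decoded: "fast world bar test foo test hello"


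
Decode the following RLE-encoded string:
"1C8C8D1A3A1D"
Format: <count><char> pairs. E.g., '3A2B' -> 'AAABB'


Expanding each <count><char> pair:
  1C -> 'C'
  8C -> 'CCCCCCCC'
  8D -> 'DDDDDDDD'
  1A -> 'A'
  3A -> 'AAA'
  1D -> 'D'

Decoded = CCCCCCCCCDDDDDDDDAAAAD


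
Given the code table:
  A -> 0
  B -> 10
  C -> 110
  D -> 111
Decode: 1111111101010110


Decoding:
111 -> D
111 -> D
110 -> C
10 -> B
10 -> B
110 -> C


Result: DDCBBC


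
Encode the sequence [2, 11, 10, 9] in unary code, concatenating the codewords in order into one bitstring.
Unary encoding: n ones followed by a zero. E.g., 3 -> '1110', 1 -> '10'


Encode each number as n ones followed by a terminating 0:
  2 -> 110 (3 bits)
  11 -> 111111111110 (12 bits)
  10 -> 11111111110 (11 bits)
  9 -> 1111111110 (10 bits)
Total length = 3 + 12 + 11 + 10 = 36 bits.

Unary([2, 11, 10, 9]) = 110111111111110111111111101111111110 (36 bits)


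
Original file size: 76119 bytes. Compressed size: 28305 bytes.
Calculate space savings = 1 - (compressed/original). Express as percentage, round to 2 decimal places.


ratio = compressed/original = 28305/76119 = 0.371852
savings = 1 - ratio = 1 - 0.371852 = 0.628148
as a percentage: 0.628148 * 100 = 62.81%

Space savings = 1 - 28305/76119 = 62.81%


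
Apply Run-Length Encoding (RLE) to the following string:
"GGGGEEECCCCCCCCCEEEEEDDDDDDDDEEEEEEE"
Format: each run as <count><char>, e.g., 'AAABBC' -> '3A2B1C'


Scanning runs left to right:
  i=0: run of 'G' x 4 -> '4G'
  i=4: run of 'E' x 3 -> '3E'
  i=7: run of 'C' x 9 -> '9C'
  i=16: run of 'E' x 5 -> '5E'
  i=21: run of 'D' x 8 -> '8D'
  i=29: run of 'E' x 7 -> '7E'

RLE = 4G3E9C5E8D7E


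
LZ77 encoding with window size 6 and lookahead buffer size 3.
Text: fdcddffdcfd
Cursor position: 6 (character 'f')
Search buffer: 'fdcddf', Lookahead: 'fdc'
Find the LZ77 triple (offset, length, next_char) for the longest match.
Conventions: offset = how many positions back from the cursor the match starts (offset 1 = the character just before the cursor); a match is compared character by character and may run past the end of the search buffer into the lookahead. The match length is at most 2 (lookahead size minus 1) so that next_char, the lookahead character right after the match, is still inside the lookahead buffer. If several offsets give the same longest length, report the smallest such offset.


Try each offset into the search buffer:
  offset=1 (pos 5, char 'f'): match length 1
  offset=2 (pos 4, char 'd'): match length 0
  offset=3 (pos 3, char 'd'): match length 0
  offset=4 (pos 2, char 'c'): match length 0
  offset=5 (pos 1, char 'd'): match length 0
  offset=6 (pos 0, char 'f'): match length 2
Longest match has length 2 at offset 6.
next_char = character at position 6 + 2 = 8 -> 'c'

Best match: offset=6, length=2 (matching 'fd' starting at position 0)
LZ77 triple: (6, 2, 'c')


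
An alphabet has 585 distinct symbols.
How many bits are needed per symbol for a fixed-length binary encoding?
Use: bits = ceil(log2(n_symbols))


log2(585) = 9.1923
Bracket: 2^9 = 512 < 585 <= 2^10 = 1024
So ceil(log2(585)) = 10

bits = ceil(log2(585)) = ceil(9.1923) = 10 bits


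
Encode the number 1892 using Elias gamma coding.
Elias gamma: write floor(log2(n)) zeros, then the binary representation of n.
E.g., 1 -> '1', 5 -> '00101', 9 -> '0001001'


num_bits = floor(log2(1892)) + 1 = 11
leading_zeros = num_bits - 1 = 10
binary(1892) = 11101100100

Elias gamma(1892) = '0000000000' + '11101100100' = 000000000011101100100 (21 bits)


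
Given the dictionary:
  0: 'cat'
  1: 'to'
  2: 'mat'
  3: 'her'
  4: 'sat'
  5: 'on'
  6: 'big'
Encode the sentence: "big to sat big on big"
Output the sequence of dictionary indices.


Look up each word in the dictionary:
  'big' -> 6
  'to' -> 1
  'sat' -> 4
  'big' -> 6
  'on' -> 5
  'big' -> 6

Encoded: [6, 1, 4, 6, 5, 6]


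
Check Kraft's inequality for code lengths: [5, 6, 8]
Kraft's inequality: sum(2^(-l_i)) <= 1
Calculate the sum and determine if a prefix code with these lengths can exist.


Sum = 2^(-5) + 2^(-6) + 2^(-8)
    = 0.03125 + 0.015625 + 0.00390625
    = 13/256 = 0.05078125
Since 0.05078125 <= 1, Kraft's inequality IS satisfied.
A prefix code with these lengths CAN exist.

Kraft sum = 0.05078125. Satisfied.


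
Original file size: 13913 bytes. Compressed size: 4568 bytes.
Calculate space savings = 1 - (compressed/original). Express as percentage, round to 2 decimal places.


ratio = compressed/original = 4568/13913 = 0.328326
savings = 1 - ratio = 1 - 0.328326 = 0.671674
as a percentage: 0.671674 * 100 = 67.17%

Space savings = 1 - 4568/13913 = 67.17%


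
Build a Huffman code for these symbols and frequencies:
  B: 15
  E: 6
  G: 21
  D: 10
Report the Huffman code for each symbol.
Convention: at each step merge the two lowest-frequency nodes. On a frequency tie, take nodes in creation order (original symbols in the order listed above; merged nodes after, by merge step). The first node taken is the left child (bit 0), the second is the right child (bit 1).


Huffman tree construction:
Step 1: Merge E(6) + D(10) = 16
Step 2: Merge B(15) + (E+D)(16) = 31
Step 3: Merge G(21) + (B+(E+D))(31) = 52
Read each symbol's code off the tree from the root (left child = 0, right child = 1).

Codes:
  B: 10 (length 2)
  E: 110 (length 3)
  G: 0 (length 1)
  D: 111 (length 3)
Average code length: 99/52 = 1.9038 bits/symbol


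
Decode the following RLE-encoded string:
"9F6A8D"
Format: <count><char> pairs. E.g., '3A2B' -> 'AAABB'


Expanding each <count><char> pair:
  9F -> 'FFFFFFFFF'
  6A -> 'AAAAAA'
  8D -> 'DDDDDDDD'

Decoded = FFFFFFFFFAAAAAADDDDDDDD
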